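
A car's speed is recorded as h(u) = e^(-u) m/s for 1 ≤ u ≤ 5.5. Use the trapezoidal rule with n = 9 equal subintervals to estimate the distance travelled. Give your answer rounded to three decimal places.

0.371

Δu = (5.5 − 1)/9 = 0.5.
h(1) ≈ 0.368, h(1.5) ≈ 0.223, h(2) ≈ 0.135, h(2.5) ≈ 0.082, h(3) ≈ 0.050, h(3.5) ≈ 0.030, h(4) ≈ 0.018, h(4.5) ≈ 0.011, h(5) ≈ 0.007, h(5.5) ≈ 0.004.
T_9 = (Δu/2)·[h(u_0) + 2h(u_1) + ... + 2h(u_{8}) + h(u_9)].
Sum ≈ 0.371.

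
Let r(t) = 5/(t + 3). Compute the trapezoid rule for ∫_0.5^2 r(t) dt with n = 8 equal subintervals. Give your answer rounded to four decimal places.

Δt = (2 − 0.5)/8 = 0.1875.
r(0.5) = 10/7, r(0.6875) = 80/59, r(0.875) = 40/31, r(1.0625) = 16/13, r(1.25) = 20/17, r(1.4375) = 80/71, r(1.625) = 40/37, r(1.8125) = 80/77, r(2) = 1.
T_8 = (Δt/2)·[r(t_0) + 2r(t_1) + ... + 2r(t_{7}) + r(t_8)].
Sum ≈ 1.7840.

1.7840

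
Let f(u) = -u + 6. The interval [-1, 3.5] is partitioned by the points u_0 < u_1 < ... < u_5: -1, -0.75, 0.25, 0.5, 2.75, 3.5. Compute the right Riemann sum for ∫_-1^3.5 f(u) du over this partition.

18

Subinterval widths: 0.25, 1, 0.25, 2.25, 0.75.
Right endpoints: -0.75, 0.25, 0.5, 2.75, 3.5.
f(-0.75) = 6.75, f(0.25) = 5.75, f(0.5) = 5.5, f(2.75) = 3.25, f(3.5) = 2.5.
Sum = Σ Δu_i · f(u_i).
Sum = 18.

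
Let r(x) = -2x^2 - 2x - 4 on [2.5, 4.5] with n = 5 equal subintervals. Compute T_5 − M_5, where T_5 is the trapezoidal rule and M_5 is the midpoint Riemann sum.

-0.16

T_5 = -72.44.
M_5 = -72.28.
T_5 − M_5 = -0.16.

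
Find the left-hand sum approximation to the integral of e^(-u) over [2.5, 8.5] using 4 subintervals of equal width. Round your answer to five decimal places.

0.15810

Δu = (8.5 − 2.5)/4 = 1.5.
Left endpoints: 2.5, 4, 5.5, 7.
f(2.5) ≈ 0.08208, f(4) ≈ 0.01832, f(5.5) ≈ 0.00409, f(7) ≈ 0.00091.
Sum = Δu · [f(2.5) + f(4) + f(5.5) + f(7)].
Sum ≈ 0.15810.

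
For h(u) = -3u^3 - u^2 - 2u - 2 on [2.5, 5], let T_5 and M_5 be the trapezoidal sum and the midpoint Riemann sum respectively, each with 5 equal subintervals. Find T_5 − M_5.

T_5 = -503.28125.
M_5 = -497.8515625.
T_5 − M_5 = -5.4296875.

-5.4296875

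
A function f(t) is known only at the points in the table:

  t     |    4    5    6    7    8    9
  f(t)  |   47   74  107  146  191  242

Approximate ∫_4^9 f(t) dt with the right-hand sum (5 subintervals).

Δt = 1.
Sum = 1·[74 + 107 + 146 + 191 + 242] = 760.

760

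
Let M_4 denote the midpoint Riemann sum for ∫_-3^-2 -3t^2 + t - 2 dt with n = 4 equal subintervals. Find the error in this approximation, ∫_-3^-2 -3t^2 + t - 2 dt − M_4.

-0.015625

Exact integral: ∫_-3^-2 f(t) dt = -23.5.
M_4 = -23.484375.
Error = -23.5 − (-23.484375) = -0.015625.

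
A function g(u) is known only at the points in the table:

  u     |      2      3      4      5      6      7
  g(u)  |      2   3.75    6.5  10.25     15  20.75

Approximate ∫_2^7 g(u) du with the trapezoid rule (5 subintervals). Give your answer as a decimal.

Δu = 1.
T_5 = (1/2)·[2 + 2·3.75 + 2·6.5 + 2·10.25 + 2·15 + 20.75] = 46.875.

46.875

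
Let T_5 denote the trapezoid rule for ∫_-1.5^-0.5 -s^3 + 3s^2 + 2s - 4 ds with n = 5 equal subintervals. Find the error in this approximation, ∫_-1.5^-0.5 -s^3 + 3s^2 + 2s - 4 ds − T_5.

-0.04

Exact integral: ∫_-1.5^-0.5 f(s) ds = -1.5.
T_5 = -1.46.
Error = -1.5 − (-1.46) = -0.04.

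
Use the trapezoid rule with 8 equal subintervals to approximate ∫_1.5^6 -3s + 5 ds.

-28.125

Δs = (6 − 1.5)/8 = 0.5625.
f(1.5) = 0.5, f(2.0625) = -1.1875, f(2.625) = -2.875, f(3.1875) = -4.5625, f(3.75) = -6.25, f(4.3125) = -7.9375, f(4.875) = -9.625, f(5.4375) = -11.3125, f(6) = -13.
T_8 = (Δs/2)·[f(s_0) + 2f(s_1) + ... + 2f(s_{7}) + f(s_8)].
Sum = -28.125.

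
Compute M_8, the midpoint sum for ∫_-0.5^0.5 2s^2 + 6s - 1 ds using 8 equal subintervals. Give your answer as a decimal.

Δs = (0.5 − (-0.5))/8 = 0.125.
Midpoints: -0.4375, -0.3125, -0.1875, -0.0625, 0.0625, 0.1875, 0.3125, 0.4375.
f(-0.4375) = -3.2421875, f(-0.3125) = -2.6796875, f(-0.1875) = -2.0546875, f(-0.0625) = -1.3671875, f(0.0625) = -0.6171875, f(0.1875) = 0.1953125, f(0.3125) = 1.0703125, f(0.4375) = 2.0078125.
Sum = Δs · [f(-0.4375) + f(-0.3125) + f(-0.1875) + ...].
Sum = -0.8359375.

-0.8359375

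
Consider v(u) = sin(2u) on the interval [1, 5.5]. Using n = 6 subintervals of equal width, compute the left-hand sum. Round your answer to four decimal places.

Δu = (5.5 − 1)/6 = 0.75.
Left endpoints: 1, 1.75, 2.5, 3.25, 4, 4.75.
v(1) ≈ 0.9093, v(1.75) ≈ -0.3508, v(2.5) ≈ -0.9589, v(3.25) ≈ 0.2151, v(4) ≈ 0.9894, v(4.75) ≈ -0.0752.
Sum = Δu · [v(1) + v(1.75) + v(2.5) + ...].
Sum ≈ 0.5467.

0.5467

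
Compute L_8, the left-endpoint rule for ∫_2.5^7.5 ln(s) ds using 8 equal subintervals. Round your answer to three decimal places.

Δs = (7.5 − 2.5)/8 = 0.625.
Left endpoints: 2.5, 3.125, 3.75, 4.375, 5, 5.625, 6.25, 6.875.
f(2.5) ≈ 0.916, f(3.125) ≈ 1.139, f(3.75) ≈ 1.322, f(4.375) ≈ 1.476, f(5) ≈ 1.609, f(5.625) ≈ 1.727, f(6.25) ≈ 1.833, f(6.875) ≈ 1.928.
Sum = Δs · [f(2.5) + f(3.125) + f(3.75) + ...].
Sum ≈ 7.469.

7.469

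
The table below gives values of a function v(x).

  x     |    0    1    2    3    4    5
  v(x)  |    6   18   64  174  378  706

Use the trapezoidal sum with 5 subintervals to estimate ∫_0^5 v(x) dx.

990

Δx = 1.
T_5 = (1/2)·[6 + 2·18 + 2·64 + 2·174 + 2·378 + 706] = 990.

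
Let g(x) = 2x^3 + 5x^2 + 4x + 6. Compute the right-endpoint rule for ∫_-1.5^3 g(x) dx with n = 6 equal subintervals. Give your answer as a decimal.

Δx = (3 − (-1.5))/6 = 0.75.
Right endpoints: -0.75, 0, 0.75, 1.5, 2.25, 3.
g(-0.75) = 4.96875, g(0) = 6, g(0.75) = 12.65625, g(1.5) = 30, g(2.25) = 63.09375, g(3) = 117.
Sum = Δx · [g(-0.75) + g(0) + g(0.75) + ...].
Sum = 175.2890625.

175.2890625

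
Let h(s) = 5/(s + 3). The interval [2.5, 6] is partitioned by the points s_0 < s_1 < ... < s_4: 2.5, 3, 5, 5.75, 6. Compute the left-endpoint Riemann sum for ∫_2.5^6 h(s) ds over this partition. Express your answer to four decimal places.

Subinterval widths: 0.5, 2, 0.75, 0.25.
Left endpoints: 2.5, 3, 5, 5.75.
h(2.5) = 10/11, h(3) = 5/6, h(5) = 0.625, h(5.75) = 4/7.
Sum = Σ Δs_i · h(s_i).
Sum ≈ 2.7328.

2.7328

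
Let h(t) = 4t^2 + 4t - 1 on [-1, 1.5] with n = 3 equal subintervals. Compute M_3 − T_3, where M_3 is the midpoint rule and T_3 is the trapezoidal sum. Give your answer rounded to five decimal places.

M_3 ≈ 5.2546296.
T_3 ≈ 6.9907407.
M_3 − T_3 ≈ -1.73611.

-1.73611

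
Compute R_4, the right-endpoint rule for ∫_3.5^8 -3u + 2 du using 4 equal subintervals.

-76.21875

Δu = (8 − 3.5)/4 = 1.125.
Right endpoints: 4.625, 5.75, 6.875, 8.
f(4.625) = -11.875, f(5.75) = -15.25, f(6.875) = -18.625, f(8) = -22.
Sum = Δu · [f(4.625) + f(5.75) + f(6.875) + f(8)].
Sum = -76.21875.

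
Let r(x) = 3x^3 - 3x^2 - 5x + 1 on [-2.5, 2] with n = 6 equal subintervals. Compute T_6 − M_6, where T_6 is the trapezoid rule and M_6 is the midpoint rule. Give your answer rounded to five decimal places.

-3.32227

T_6 = -33.01171875.
M_6 ≈ -29.6894531.
T_6 − M_6 ≈ -3.32227.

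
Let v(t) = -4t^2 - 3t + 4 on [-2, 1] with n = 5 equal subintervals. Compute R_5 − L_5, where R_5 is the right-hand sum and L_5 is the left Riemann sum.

1.8

R_5 = 4.68.
L_5 = 2.88.
R_5 − L_5 = 1.8.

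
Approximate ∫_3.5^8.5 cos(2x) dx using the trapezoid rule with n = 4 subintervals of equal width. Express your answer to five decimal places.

Δx = (8.5 − 3.5)/4 = 1.25.
f(3.5) ≈ 0.75390, f(4.75) ≈ -0.99717, f(6) ≈ 0.84385, f(7.25) ≈ -0.35492, f(8.5) ≈ -0.27516.
T_4 = (Δx/2)·[f(x_0) + 2f(x_1) + 2f(x_2) + 2f(x_3) + f(x_4)].
Sum ≈ -0.33609.

-0.33609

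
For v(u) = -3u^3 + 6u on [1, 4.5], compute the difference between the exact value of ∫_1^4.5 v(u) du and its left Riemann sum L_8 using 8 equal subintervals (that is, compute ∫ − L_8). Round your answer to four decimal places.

-51.7874

Exact integral: ∫_1^4.5 v(u) du = -249.046875.
L_8 ≈ -197.259521.
Error ≈ -249.046875 − (-197.259521) ≈ -51.7874.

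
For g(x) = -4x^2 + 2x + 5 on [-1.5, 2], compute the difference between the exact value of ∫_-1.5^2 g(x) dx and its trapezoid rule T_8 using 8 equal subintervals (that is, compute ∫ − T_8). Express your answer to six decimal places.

Exact integral: ∫_-1.5^2 g(x) dx ≈ 4.08333333.
T_8 = 3.63671875.
Error ≈ 4.08333333 − 3.63671875 ≈ 0.446615.

0.446615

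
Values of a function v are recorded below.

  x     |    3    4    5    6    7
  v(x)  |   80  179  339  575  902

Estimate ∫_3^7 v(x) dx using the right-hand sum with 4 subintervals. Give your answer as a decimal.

1995

Δx = 1.
Sum = 1·[179 + 339 + 575 + 902] = 1995.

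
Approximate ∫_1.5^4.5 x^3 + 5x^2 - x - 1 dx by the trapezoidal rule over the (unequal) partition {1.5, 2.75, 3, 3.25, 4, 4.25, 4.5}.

240.484375

Subinterval widths: 1.25, 0.25, 0.25, 0.75, 0.25, 0.25.
f(1.5) = 12.125, f(2.75) = 54.859375, f(3) = 68, f(3.25) = 82.890625, f(4) = 139, f(4.25) = 161.828125, f(4.5) = 186.875.
On each subinterval the trapezoid contributes (Δx_i/2)·[f(x_{i-1}) + f(x_i)].
Sum = 240.484375.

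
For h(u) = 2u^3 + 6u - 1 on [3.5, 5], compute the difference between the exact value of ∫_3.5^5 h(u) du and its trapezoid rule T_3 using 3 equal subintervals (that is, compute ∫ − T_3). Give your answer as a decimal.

Exact integral: ∫_3.5^5 h(u) du = 274.21875.
T_3 = 275.8125.
Error = 274.21875 − 275.8125 = -1.59375.

-1.59375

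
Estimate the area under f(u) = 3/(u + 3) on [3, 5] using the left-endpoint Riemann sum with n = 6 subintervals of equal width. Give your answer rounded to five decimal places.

0.88422

Δu = (5 − 3)/6 = 1/3.
Left endpoints: 3, 10/3, 11/3, 4, 13/3, 14/3.
f(3) = 0.5, f(10/3) = 9/19, f(11/3) = 0.45, f(4) = 3/7, f(13/3) = 9/22, f(14/3) = 9/23.
Sum = Δu · [f(3) + f(10/3) + f(11/3) + ...].
Sum ≈ 0.88422.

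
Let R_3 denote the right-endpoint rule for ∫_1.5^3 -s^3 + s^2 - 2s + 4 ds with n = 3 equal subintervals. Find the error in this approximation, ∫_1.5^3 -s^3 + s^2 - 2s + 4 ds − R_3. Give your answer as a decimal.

Exact integral: ∫_1.5^3 f(s) ds = -11.859375.
R_3 = -17.1875.
Error = -11.859375 − (-17.1875) = 5.328125.

5.328125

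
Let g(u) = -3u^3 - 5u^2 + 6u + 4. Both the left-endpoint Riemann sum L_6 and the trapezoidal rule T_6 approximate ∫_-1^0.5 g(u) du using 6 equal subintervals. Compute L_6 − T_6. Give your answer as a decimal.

L_6 = 1.36328125.
T_6 = 2.53515625.
L_6 − T_6 = -1.171875.

-1.171875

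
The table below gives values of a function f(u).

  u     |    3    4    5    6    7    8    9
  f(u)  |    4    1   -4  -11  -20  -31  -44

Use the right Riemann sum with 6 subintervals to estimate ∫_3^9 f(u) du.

Δu = 1.
Sum = 1·[1 + (-4) + (-11) + (-20) + (-31) + (-44)] = -109.

-109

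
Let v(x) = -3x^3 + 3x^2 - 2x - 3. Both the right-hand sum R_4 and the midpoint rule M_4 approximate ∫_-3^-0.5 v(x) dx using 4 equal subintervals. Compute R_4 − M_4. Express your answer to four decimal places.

R_4 ≈ 56.918945.
M_4 ≈ 87.302246.
R_4 − M_4 ≈ -30.3833.

-30.3833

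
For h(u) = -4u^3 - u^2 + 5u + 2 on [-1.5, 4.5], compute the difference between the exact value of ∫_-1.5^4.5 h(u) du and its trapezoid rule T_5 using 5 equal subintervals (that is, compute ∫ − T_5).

Exact integral: ∫_-1.5^4.5 h(u) du = -379.5.
T_5 = -406.86.
Error = -379.5 − (-406.86) = 27.36.

27.36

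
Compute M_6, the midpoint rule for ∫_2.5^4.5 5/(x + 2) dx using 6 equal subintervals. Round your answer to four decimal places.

1.8380

Δx = (4.5 − 2.5)/6 = 1/3.
Midpoints: 8/3, 3, 10/3, 11/3, 4, 13/3.
f(8/3) = 15/14, f(3) = 1, f(10/3) = 0.9375, f(11/3) = 15/17, f(4) = 5/6, f(13/3) = 15/19.
Sum = Δx · [f(8/3) + f(3) + f(10/3) + ...].
Sum ≈ 1.8380.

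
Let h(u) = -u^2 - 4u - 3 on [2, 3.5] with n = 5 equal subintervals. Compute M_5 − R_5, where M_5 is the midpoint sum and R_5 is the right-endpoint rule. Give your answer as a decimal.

M_5 = -32.61375.
R_5 = -34.785.
M_5 − R_5 = 2.17125.

2.17125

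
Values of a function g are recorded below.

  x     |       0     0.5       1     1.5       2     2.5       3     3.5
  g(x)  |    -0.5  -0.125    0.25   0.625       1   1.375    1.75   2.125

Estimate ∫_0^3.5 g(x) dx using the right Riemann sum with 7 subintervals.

3.5

Δx = 0.5.
Sum = 0.5·[(-0.125) + 0.25 + 0.625 + 1 + 1.375 + 1.75 + 2.125] = 3.5.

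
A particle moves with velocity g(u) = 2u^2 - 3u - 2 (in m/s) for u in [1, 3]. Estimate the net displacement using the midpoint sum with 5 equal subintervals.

1.28

Δu = (3 − 1)/5 = 0.4.
Midpoints: 1.2, 1.6, 2, 2.4, 2.8.
g(1.2) = -2.72, g(1.6) = -1.68, g(2) = 0, g(2.4) = 2.32, g(2.8) = 5.28.
Sum = Δu · [g(1.2) + g(1.6) + g(2) + g(2.4) + g(2.8)].
Sum = 1.28.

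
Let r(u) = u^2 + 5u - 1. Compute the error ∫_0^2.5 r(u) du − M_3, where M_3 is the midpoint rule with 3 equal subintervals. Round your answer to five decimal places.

0.14468

Exact integral: ∫_0^2.5 r(u) du ≈ 18.3333333.
M_3 ≈ 18.1886574.
Error ≈ 18.3333333 − 18.1886574 ≈ 0.14468.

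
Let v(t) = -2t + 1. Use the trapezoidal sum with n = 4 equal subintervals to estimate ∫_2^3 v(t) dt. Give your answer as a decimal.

-4

Δt = (3 − 2)/4 = 0.25.
v(2) = -3, v(2.25) = -3.5, v(2.5) = -4, v(2.75) = -4.5, v(3) = -5.
T_4 = (Δt/2)·[v(t_0) + 2v(t_1) + 2v(t_2) + 2v(t_3) + v(t_4)].
Sum = -4.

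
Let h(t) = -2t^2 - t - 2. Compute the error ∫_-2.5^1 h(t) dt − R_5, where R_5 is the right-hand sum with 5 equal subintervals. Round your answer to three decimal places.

-1.878

Exact integral: ∫_-2.5^1 h(t) dt ≈ -15.45833.
R_5 = -13.58.
Error ≈ -15.45833 − (-13.58) ≈ -1.878.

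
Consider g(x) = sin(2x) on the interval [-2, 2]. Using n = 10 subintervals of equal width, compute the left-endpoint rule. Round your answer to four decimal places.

0.3027

Δx = (2 − (-2))/10 = 0.4.
Left endpoints: -2, -1.6, -1.2, -0.8, -0.4, 0, 0.4, 0.8, 1.2, 1.6.
g(-2) ≈ 0.7568, g(-1.6) ≈ 0.0584, g(-1.2) ≈ -0.6755, g(-0.8) ≈ -0.9996, g(-0.4) ≈ -0.7174, g(0) ≈ 0.0000, g(0.4) ≈ 0.7174, g(0.8) ≈ 0.9996, g(1.2) ≈ 0.6755, g(1.6) ≈ -0.0584.
Sum = Δx · [g(-2) + g(-1.6) + g(-1.2) + ...].
Sum ≈ 0.3027.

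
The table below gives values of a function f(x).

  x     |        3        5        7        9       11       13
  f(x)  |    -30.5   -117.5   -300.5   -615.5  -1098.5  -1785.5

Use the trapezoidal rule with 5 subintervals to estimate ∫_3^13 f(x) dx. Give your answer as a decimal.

-6080

Δx = 2.
T_5 = (2/2)·[(-30.5) + 2·(-117.5) + 2·(-300.5) + 2·(-615.5) + 2·(-1098.5) + (-1785.5)] = -6080.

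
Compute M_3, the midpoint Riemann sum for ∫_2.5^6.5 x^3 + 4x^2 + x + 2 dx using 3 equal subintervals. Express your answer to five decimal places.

797.46296

Δx = (6.5 − 2.5)/3 = 4/3.
Midpoints: 19/6, 4.5, 35/6.
f(19/6) = 16639/216, f(4.5) = 178.625, f(35/6) = 73967/216.
Sum = Δx · [f(19/6) + f(4.5) + f(35/6)].
Sum ≈ 797.46296.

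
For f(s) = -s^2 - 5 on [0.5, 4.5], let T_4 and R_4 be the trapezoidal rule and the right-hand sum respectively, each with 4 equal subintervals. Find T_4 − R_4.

10

T_4 = -51.
R_4 = -61.
T_4 − R_4 = 10.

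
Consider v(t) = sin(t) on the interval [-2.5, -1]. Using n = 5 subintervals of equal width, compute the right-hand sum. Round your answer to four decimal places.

-1.3678

Δt = (-1 − (-2.5))/5 = 0.3.
Right endpoints: -2.2, -1.9, -1.6, -1.3, -1.
v(-2.2) ≈ -0.8085, v(-1.9) ≈ -0.9463, v(-1.6) ≈ -0.9996, v(-1.3) ≈ -0.9636, v(-1) ≈ -0.8415.
Sum = Δt · [v(-2.2) + v(-1.9) + v(-1.6) + v(-1.3) + v(-1)].
Sum ≈ -1.3678.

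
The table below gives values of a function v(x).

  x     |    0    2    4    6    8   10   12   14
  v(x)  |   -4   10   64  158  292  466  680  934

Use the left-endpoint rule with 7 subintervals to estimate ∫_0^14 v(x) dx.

3332

Δx = 2.
Sum = 2·[(-4) + 10 + 64 + 158 + 292 + 466 + 680] = 3332.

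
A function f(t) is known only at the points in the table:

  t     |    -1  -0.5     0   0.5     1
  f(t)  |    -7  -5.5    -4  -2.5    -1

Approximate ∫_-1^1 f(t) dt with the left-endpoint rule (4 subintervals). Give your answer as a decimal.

Δt = 0.5.
Sum = 0.5·[(-7) + (-5.5) + (-4) + (-2.5)] = -9.5.

-9.5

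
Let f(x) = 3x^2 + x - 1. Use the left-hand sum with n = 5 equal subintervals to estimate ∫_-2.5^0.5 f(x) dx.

Δx = (0.5 − (-2.5))/5 = 0.6.
Left endpoints: -2.5, -1.9, -1.3, -0.7, -0.1.
f(-2.5) = 15.25, f(-1.9) = 7.93, f(-1.3) = 2.77, f(-0.7) = -0.23, f(-0.1) = -1.07.
Sum = Δx · [f(-2.5) + f(-1.9) + f(-1.3) + f(-0.7) + f(-0.1)].
Sum = 14.79.

14.79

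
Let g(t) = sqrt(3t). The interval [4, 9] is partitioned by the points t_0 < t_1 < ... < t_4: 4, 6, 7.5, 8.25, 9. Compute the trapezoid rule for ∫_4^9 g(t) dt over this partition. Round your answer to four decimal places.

Subinterval widths: 2, 1.5, 0.75, 0.75.
g(4) ≈ 3.4641, g(6) ≈ 4.2426, g(7.5) ≈ 4.7434, g(8.25) ≈ 4.9749, g(9) ≈ 5.1962.
On each subinterval the trapezoid contributes (Δt_i/2)·[g(t_{i-1}) + g(t_i)].
Sum ≈ 21.9048.

21.9048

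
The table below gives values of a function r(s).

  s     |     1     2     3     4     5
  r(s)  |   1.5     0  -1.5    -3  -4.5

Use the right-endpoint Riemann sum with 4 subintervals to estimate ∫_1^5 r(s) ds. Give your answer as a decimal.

Δs = 1.
Sum = 1·[0 + (-1.5) + (-3) + (-4.5)] = -9.

-9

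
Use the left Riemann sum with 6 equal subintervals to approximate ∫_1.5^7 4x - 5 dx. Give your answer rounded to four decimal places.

55.9167

Δx = (7 − 1.5)/6 = 11/12.
Left endpoints: 1.5, 29/12, 10/3, 4.25, 31/6, 73/12.
f(1.5) = 1, f(29/12) = 14/3, f(10/3) = 25/3, f(4.25) = 12, f(31/6) = 47/3, f(73/12) = 58/3.
Sum = Δx · [f(1.5) + f(29/12) + f(10/3) + ...].
Sum ≈ 55.9167.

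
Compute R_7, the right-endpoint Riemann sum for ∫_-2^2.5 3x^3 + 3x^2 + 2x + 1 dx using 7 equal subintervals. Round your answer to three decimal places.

Δx = (2.5 − (-2))/7 = 9/14.
Right endpoints: -19/14, -5/7, -1/14, 4/7, 17/14, 13/7, 2.5.
f(-19/14) = -10119/2744, f(-5/7) = 3/343, f(-1/14) = 2391/2744, f(4/7) = 1263/343, f(17/14) = 36285/2744, f(13/7) = 11757/343, f(2.5) = 71.625.
Sum = Δx · [f(-19/14) + f(-5/7) + f(-1/14) + ...].
Sum ≈ 77.143.

77.143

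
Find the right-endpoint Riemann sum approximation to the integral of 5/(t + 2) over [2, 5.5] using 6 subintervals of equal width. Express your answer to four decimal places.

2.9792

Δt = (5.5 − 2)/6 = 7/12.
Right endpoints: 31/12, 19/6, 3.75, 13/3, 59/12, 5.5.
f(31/12) = 12/11, f(19/6) = 30/31, f(3.75) = 20/23, f(13/3) = 15/19, f(59/12) = 60/83, f(5.5) = 2/3.
Sum = Δt · [f(31/12) + f(19/6) + f(3.75) + ...].
Sum ≈ 2.9792.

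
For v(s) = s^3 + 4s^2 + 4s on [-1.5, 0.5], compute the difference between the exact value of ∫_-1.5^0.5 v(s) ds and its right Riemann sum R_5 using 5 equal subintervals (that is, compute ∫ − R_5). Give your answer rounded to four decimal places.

Exact integral: ∫_-1.5^0.5 v(s) ds ≈ -0.583333.
R_5 = 0.25.
Error ≈ -0.583333 − 0.25 ≈ -0.8333.

-0.8333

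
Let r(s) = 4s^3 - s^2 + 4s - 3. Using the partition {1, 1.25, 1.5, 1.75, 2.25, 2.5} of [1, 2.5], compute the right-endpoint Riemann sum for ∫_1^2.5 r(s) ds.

Subinterval widths: 0.25, 0.25, 0.25, 0.5, 0.25.
Right endpoints: 1.25, 1.5, 1.75, 2.25, 2.5.
r(1.25) = 8.25, r(1.5) = 14.25, r(1.75) = 22.375, r(2.25) = 46.5, r(2.5) = 63.25.
Sum = Σ Δs_i · r(s_i).
Sum = 50.28125.

50.28125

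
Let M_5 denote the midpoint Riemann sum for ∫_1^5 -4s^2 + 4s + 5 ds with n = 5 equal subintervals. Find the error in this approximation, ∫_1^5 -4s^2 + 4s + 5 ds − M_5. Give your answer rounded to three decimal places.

Exact integral: ∫_1^5 f(s) ds ≈ -97.33333.
M_5 = -96.48.
Error ≈ -97.33333 − (-96.48) ≈ -0.853.

-0.853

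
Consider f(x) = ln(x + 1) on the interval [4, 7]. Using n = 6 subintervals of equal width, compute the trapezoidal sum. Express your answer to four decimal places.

Δx = (7 − 4)/6 = 0.5.
f(4) ≈ 1.6094, f(4.5) ≈ 1.7047, f(5) ≈ 1.7918, f(5.5) ≈ 1.8718, f(6) ≈ 1.9459, f(6.5) ≈ 2.0149, f(7) ≈ 2.0794.
T_6 = (Δx/2)·[f(x_0) + 2f(x_1) + ... + 2f(x_{5}) + f(x_6)].
Sum ≈ 5.5868.

5.5868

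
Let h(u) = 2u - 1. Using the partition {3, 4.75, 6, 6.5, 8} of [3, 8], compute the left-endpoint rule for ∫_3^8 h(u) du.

Subinterval widths: 1.75, 1.25, 0.5, 1.5.
Left endpoints: 3, 4.75, 6, 6.5.
h(3) = 5, h(4.75) = 8.5, h(6) = 11, h(6.5) = 12.
Sum = Σ Δu_i · h(u_i).
Sum = 42.875.

42.875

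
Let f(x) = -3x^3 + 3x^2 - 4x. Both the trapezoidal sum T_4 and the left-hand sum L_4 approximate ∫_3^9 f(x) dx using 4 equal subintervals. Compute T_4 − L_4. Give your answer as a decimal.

-1435.5

T_4 = -4416.75.
L_4 = -2981.25.
T_4 − L_4 = -1435.5.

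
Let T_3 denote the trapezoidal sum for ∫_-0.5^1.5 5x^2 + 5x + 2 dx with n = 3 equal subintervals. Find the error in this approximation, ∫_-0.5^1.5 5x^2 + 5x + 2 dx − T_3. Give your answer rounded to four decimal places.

-0.7407

Exact integral: ∫_-0.5^1.5 f(x) dx ≈ 14.833333.
T_3 ≈ 15.574074.
Error ≈ 14.833333 − 15.574074 ≈ -0.7407.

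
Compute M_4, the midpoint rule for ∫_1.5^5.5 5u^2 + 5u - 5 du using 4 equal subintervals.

Δu = (5.5 − 1.5)/4 = 1.
Midpoints: 2, 3, 4, 5.
f(2) = 25, f(3) = 55, f(4) = 95, f(5) = 145.
Sum = Δu · [f(2) + f(3) + f(4) + f(5)].
Sum = 320.

320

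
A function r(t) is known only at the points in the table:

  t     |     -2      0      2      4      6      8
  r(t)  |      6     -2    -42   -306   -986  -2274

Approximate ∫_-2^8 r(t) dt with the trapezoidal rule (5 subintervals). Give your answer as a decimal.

-4940

Δt = 2.
T_5 = (2/2)·[6 + 2·(-2) + 2·(-42) + 2·(-306) + 2·(-986) + (-2274)] = -4940.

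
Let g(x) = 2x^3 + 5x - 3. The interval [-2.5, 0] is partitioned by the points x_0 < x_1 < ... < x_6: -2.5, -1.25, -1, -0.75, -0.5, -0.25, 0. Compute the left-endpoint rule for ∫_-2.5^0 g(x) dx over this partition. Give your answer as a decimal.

-68.6328125

Subinterval widths: 1.25, 0.25, 0.25, 0.25, 0.25, 0.25.
Left endpoints: -2.5, -1.25, -1, -0.75, -0.5, -0.25.
g(-2.5) = -46.75, g(-1.25) = -13.15625, g(-1) = -10, g(-0.75) = -7.59375, g(-0.5) = -5.75, g(-0.25) = -4.28125.
Sum = Σ Δx_i · g(x_i).
Sum = -68.6328125.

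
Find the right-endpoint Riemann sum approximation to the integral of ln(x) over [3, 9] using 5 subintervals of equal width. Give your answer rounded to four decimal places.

11.1119

Δx = (9 − 3)/5 = 1.2.
Right endpoints: 4.2, 5.4, 6.6, 7.8, 9.
f(4.2) ≈ 1.4351, f(5.4) ≈ 1.6864, f(6.6) ≈ 1.8871, f(7.8) ≈ 2.0541, f(9) ≈ 2.1972.
Sum = Δx · [f(4.2) + f(5.4) + f(6.6) + f(7.8) + f(9)].
Sum ≈ 11.1119.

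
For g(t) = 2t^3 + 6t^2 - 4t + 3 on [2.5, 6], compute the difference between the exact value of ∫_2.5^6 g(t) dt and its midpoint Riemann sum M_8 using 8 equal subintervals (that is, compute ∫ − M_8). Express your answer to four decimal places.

1.7585

Exact integral: ∫_2.5^6 g(t) dt = 980.21875.
M_8 ≈ 978.460205.
Error ≈ 980.21875 − 978.460205 ≈ 1.7585.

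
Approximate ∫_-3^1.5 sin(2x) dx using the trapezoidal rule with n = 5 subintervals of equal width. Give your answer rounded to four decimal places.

0.6964

Δx = (1.5 − (-3))/5 = 0.9.
f(-3) ≈ 0.2794, f(-2.1) ≈ 0.8716, f(-1.2) ≈ -0.6755, f(-0.3) ≈ -0.5646, f(0.6) ≈ 0.9320, f(1.5) ≈ 0.1411.
T_5 = (Δx/2)·[f(x_0) + 2f(x_1) + ... + 2f(x_{4}) + f(x_5)].
Sum ≈ 0.6964.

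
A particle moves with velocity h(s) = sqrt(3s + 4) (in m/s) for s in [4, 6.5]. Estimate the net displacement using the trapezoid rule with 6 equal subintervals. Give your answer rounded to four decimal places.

Δs = (6.5 − 4)/6 = 5/12.
h(4) ≈ 4.0000, h(53/12) ≈ 4.1533, h(29/6) ≈ 4.3012, h(5.25) ≈ 4.4441, h(17/3) ≈ 4.5826, h(73/12) ≈ 4.7170, h(6.5) ≈ 4.8477.
T_6 = (Δs/2)·[h(s_0) + 2h(s_1) + ... + 2h(s_{5}) + h(s_6)].
Sum ≈ 11.0925.

11.0925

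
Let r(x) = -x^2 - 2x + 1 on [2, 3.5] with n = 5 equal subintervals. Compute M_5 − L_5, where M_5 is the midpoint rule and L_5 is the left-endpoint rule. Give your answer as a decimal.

M_5 = -18.36375.
L_5 = -16.71.
M_5 − L_5 = -1.65375.

-1.65375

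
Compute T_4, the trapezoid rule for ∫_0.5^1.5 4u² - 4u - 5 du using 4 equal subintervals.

Δu = (1.5 − 0.5)/4 = 0.25.
f(0.5) = -6, f(0.75) = -5.75, f(1) = -5, f(1.25) = -3.75, f(1.5) = -2.
T_4 = (Δu/2)·[f(u_0) + 2f(u_1) + 2f(u_2) + 2f(u_3) + f(u_4)].
Sum = -4.625.

-4.625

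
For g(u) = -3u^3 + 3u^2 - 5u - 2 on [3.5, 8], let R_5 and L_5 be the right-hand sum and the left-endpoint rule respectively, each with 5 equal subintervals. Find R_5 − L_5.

R_5 = -3231.9.
L_5 = -2084.7375.
R_5 − L_5 = -1147.1625.

-1147.1625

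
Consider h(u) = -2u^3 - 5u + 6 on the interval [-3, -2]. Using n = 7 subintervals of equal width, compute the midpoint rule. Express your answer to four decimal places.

Δu = (-2 − (-3))/7 = 1/7.
Midpoints: -41/14, -39/14, -37/14, -2.5, -33/14, -31/14, -29/14.
h(-41/14) = 97243/1372, h(-39/14) = 86661/1372, h(-37/14) = 77015/1372, h(-2.5) = 49.75, h(-33/14) = 60339/1372, h(-31/14) = 53213/1372, h(-29/14) = 46831/1372.
Sum = Δu · [h(-41/14) + h(-39/14) + h(-37/14) + ...].
Sum ≈ 50.9745.

50.9745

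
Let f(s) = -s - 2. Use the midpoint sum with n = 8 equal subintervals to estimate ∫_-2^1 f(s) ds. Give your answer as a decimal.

-4.5

Δs = (1 − (-2))/8 = 0.375.
Midpoints: -1.8125, -1.4375, -1.0625, -0.6875, -0.3125, 0.0625, 0.4375, 0.8125.
f(-1.8125) = -0.1875, f(-1.4375) = -0.5625, f(-1.0625) = -0.9375, f(-0.6875) = -1.3125, f(-0.3125) = -1.6875, f(0.0625) = -2.0625, f(0.4375) = -2.4375, f(0.8125) = -2.8125.
Sum = Δs · [f(-1.8125) + f(-1.4375) + f(-1.0625) + ...].
Sum = -4.5.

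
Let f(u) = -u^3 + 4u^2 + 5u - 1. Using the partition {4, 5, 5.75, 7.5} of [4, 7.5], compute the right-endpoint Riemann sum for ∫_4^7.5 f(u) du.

Subinterval widths: 1, 0.75, 1.75.
Right endpoints: 5, 5.75, 7.5.
f(5) = -1, f(5.75) = -30.109375, f(7.5) = -160.375.
Sum = Σ Δu_i · f(u_i).
Sum = -304.23828125.

-304.23828125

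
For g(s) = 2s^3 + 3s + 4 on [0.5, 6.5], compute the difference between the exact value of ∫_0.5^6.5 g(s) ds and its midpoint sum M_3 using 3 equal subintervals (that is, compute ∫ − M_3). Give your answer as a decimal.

Exact integral: ∫_0.5^6.5 g(s) ds = 979.5.
M_3 = 937.5.
Error = 979.5 − 937.5 = 42.

42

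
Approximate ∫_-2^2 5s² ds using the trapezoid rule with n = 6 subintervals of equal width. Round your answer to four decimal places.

28.1481

Δs = (2 − (-2))/6 = 2/3.
f(-2) = 20, f(-4/3) = 80/9, f(-2/3) = 20/9, f(0) = 0, f(2/3) = 20/9, f(4/3) = 80/9, f(2) = 20.
T_6 = (Δs/2)·[f(s_0) + 2f(s_1) + ... + 2f(s_{5}) + f(s_6)].
Sum ≈ 28.1481.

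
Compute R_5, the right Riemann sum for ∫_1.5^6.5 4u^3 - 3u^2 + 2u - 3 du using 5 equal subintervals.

2058.75

Δu = (6.5 − 1.5)/5 = 1.
Right endpoints: 2.5, 3.5, 4.5, 5.5, 6.5.
f(2.5) = 45.75, f(3.5) = 138.75, f(4.5) = 309.75, f(5.5) = 582.75, f(6.5) = 981.75.
Sum = Δu · [f(2.5) + f(3.5) + f(4.5) + f(5.5) + f(6.5)].
Sum = 2058.75.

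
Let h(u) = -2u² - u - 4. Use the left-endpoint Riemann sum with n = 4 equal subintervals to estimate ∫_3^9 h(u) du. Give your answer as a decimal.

Δu = (9 − 3)/4 = 1.5.
Left endpoints: 3, 4.5, 6, 7.5.
h(3) = -25, h(4.5) = -49, h(6) = -82, h(7.5) = -124.
Sum = Δu · [h(3) + h(4.5) + h(6) + h(7.5)].
Sum = -420.

-420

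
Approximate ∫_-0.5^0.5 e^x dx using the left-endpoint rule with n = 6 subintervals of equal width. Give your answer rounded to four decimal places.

0.9578

Δx = (0.5 − (-0.5))/6 = 1/6.
Left endpoints: -0.5, -1/3, -1/6, 0, 1/6, 1/3.
f(-0.5) ≈ 0.6065, f(-1/3) ≈ 0.7165, f(-1/6) ≈ 0.8465, f(0) ≈ 1.0000, f(1/6) ≈ 1.1814, f(1/3) ≈ 1.3956.
Sum = Δx · [f(-0.5) + f(-1/3) + f(-1/6) + ...].
Sum ≈ 0.9578.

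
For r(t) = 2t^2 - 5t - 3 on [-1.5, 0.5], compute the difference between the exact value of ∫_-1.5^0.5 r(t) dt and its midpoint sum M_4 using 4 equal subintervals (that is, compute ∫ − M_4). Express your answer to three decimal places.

Exact integral: ∫_-1.5^0.5 r(t) dt ≈ 1.33333.
M_4 = 1.25.
Error ≈ 1.33333 − 1.25 ≈ 0.083.

0.083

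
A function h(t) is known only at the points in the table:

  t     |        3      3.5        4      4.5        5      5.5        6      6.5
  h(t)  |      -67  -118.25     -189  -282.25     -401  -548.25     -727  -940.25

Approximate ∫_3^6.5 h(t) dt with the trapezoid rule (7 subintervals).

-1384.6875

Δt = 0.5.
T_7 = (0.5/2)·[(-67) + 2·(-118.25) + 2·(-189) + 2·(-282.25) + 2·(-401) + 2·(-548.25) + 2·(-727) + (-940.25)] = -1384.6875.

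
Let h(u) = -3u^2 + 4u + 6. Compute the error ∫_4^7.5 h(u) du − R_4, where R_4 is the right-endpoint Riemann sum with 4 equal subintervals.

48.04296875

Exact integral: ∫_4^7.5 h(u) du = -256.375.
R_4 = -304.41796875.
Error = -256.375 − (-304.41796875) = 48.04296875.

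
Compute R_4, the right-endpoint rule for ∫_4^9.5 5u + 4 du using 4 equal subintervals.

Δu = (9.5 − 4)/4 = 1.375.
Right endpoints: 5.375, 6.75, 8.125, 9.5.
f(5.375) = 30.875, f(6.75) = 37.75, f(8.125) = 44.625, f(9.5) = 51.5.
Sum = Δu · [f(5.375) + f(6.75) + f(8.125) + f(9.5)].
Sum = 226.53125.

226.53125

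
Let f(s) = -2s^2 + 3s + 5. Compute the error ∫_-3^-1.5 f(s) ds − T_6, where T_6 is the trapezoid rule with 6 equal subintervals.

0.03125

Exact integral: ∫_-3^-1.5 f(s) ds = -18.375.
T_6 = -18.40625.
Error = -18.375 − (-18.40625) = 0.03125.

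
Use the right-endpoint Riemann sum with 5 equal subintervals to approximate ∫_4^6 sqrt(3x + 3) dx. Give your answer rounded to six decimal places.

Δx = (6 − 4)/5 = 0.4.
Right endpoints: 4.4, 4.8, 5.2, 5.6, 6.
f(4.4) ≈ 4.024922, f(4.8) ≈ 4.171331, f(5.2) ≈ 4.312772, f(5.6) ≈ 4.449719, f(6) ≈ 4.582576.
Sum = Δx · [f(4.4) + f(4.8) + f(5.2) + f(5.6) + f(6)].
Sum ≈ 8.616528.

8.616528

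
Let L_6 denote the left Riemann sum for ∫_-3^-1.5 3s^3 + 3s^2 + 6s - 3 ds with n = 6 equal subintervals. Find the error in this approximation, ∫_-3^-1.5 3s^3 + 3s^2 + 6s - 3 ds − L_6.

Exact integral: ∫_-3^-1.5 f(s) ds = -58.078125.
L_6 = -65.80078125.
Error = -58.078125 − (-65.80078125) = 7.72265625.

7.72265625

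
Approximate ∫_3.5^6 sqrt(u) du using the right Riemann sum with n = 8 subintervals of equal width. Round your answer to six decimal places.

Δu = (6 − 3.5)/8 = 0.3125.
Right endpoints: 3.8125, 4.125, 4.4375, 4.75, 5.0625, 5.375, 5.6875, 6.
f(3.8125) ≈ 1.952562, f(4.125) ≈ 2.031010, f(4.4375) ≈ 2.106537, f(4.75) ≈ 2.179449, f(5.0625) ≈ 2.250000, f(5.375) ≈ 2.318405, f(5.6875) ≈ 2.384848, f(6) ≈ 2.449490.
Sum = Δu · [f(3.8125) + f(4.125) + f(4.4375) + ...].
Sum ≈ 5.522594.

5.522594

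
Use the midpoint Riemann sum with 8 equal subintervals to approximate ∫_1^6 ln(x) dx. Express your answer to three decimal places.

5.764

Δx = (6 − 1)/8 = 0.625.
Midpoints: 1.3125, 1.9375, 2.5625, 3.1875, 3.8125, 4.4375, 5.0625, 5.6875.
f(1.3125) ≈ 0.272, f(1.9375) ≈ 0.661, f(2.5625) ≈ 0.941, f(3.1875) ≈ 1.159, f(3.8125) ≈ 1.338, f(4.4375) ≈ 1.490, f(5.0625) ≈ 1.622, f(5.6875) ≈ 1.738.
Sum = Δx · [f(1.3125) + f(1.9375) + f(2.5625) + ...].
Sum ≈ 5.764.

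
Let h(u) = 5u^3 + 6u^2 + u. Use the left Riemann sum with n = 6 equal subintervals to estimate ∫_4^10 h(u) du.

11610

Δu = (10 − 4)/6 = 1.
Left endpoints: 4, 5, 6, 7, 8, 9.
h(4) = 420, h(5) = 780, h(6) = 1302, h(7) = 2016, h(8) = 2952, h(9) = 4140.
Sum = Δu · [h(4) + h(5) + h(6) + ...].
Sum = 11610.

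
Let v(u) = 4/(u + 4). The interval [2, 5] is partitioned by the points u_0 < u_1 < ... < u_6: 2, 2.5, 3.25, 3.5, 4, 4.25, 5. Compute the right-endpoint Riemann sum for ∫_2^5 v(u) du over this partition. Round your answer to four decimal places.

Subinterval widths: 0.5, 0.75, 0.25, 0.5, 0.25, 0.75.
Right endpoints: 2.5, 3.25, 3.5, 4, 4.25, 5.
v(2.5) = 8/13, v(3.25) = 16/29, v(3.5) = 8/15, v(4) = 0.5, v(4.25) = 16/33, v(5) = 4/9.
Sum = Σ Δu_i · v(u_i).
Sum ≈ 1.5594.

1.5594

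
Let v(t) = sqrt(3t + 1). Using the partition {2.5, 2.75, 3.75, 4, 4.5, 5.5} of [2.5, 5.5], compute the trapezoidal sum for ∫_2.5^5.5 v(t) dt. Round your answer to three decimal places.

Subinterval widths: 0.25, 1, 0.25, 0.5, 1.
v(2.5) ≈ 2.915, v(2.75) ≈ 3.041, v(3.75) ≈ 3.500, v(4) ≈ 3.606, v(4.5) ≈ 3.808, v(5.5) ≈ 4.183.
On each subinterval the trapezoid contributes (Δt_i/2)·[v(t_{i-1}) + v(t_i)].
Sum ≈ 10.752.

10.752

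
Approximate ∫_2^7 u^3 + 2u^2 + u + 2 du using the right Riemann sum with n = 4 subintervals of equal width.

1141.015625

Δu = (7 − 2)/4 = 1.25.
Right endpoints: 3.25, 4.5, 5.75, 7.
f(3.25) = 60.703125, f(4.5) = 138.125, f(5.75) = 263.984375, f(7) = 450.
Sum = Δu · [f(3.25) + f(4.5) + f(5.75) + f(7)].
Sum = 1141.015625.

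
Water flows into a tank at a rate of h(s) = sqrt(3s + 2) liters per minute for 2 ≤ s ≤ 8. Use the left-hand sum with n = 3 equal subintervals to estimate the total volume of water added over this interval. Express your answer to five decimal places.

Δs = (8 − 2)/3 = 2.
Left endpoints: 2, 4, 6.
h(2) ≈ 2.82843, h(4) ≈ 3.74166, h(6) ≈ 4.47214.
Sum = Δs · [h(2) + h(4) + h(6)].
Sum ≈ 22.08444.

22.08444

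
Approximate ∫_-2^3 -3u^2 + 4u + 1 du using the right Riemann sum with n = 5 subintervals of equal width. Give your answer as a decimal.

Δu = (3 − (-2))/5 = 1.
Right endpoints: -1, 0, 1, 2, 3.
f(-1) = -6, f(0) = 1, f(1) = 2, f(2) = -3, f(3) = -14.
Sum = Δu · [f(-1) + f(0) + f(1) + f(2) + f(3)].
Sum = -20.

-20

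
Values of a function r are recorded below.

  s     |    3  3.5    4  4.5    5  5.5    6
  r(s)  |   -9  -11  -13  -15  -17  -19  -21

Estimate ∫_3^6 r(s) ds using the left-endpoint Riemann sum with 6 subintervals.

Δs = 0.5.
Sum = 0.5·[(-9) + (-11) + (-13) + (-15) + (-17) + (-19)] = -42.

-42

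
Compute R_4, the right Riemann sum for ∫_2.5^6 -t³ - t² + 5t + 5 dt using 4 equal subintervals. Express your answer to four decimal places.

Δt = (6 − 2.5)/4 = 0.875.
Right endpoints: 3.375, 4.25, 5.125, 6.
f(3.375) = -14315/512, f(4.25) = -68.578125, f(5.125) = -66689/512, f(6) = -217.
Sum = Δt · [f(3.375) + f(4.25) + f(5.125) + f(6)].
Sum ≈ -388.3154.

-388.3154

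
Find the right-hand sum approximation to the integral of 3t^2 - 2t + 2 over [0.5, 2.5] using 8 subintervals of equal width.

Δt = (2.5 − 0.5)/8 = 0.25.
Right endpoints: 0.75, 1, 1.25, 1.5, 1.75, 2, 2.25, 2.5.
f(0.75) = 2.1875, f(1) = 3, f(1.25) = 4.1875, f(1.5) = 5.75, f(1.75) = 7.6875, f(2) = 10, f(2.25) = 12.6875, f(2.5) = 15.75.
Sum = Δt · [f(0.75) + f(1) + f(1.25) + ...].
Sum = 15.3125.

15.3125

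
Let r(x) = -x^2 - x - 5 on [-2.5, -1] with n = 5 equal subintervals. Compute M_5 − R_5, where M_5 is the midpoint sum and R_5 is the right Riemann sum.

M_5 = -9.73875.
R_5 = -9.21.
M_5 − R_5 = -0.52875.

-0.52875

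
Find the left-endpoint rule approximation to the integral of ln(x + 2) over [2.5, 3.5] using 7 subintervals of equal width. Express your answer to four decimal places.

1.5934

Δx = (3.5 − 2.5)/7 = 1/7.
Left endpoints: 2.5, 37/14, 39/14, 41/14, 43/14, 45/14, 47/14.
f(2.5) ≈ 1.5041, f(37/14) ≈ 1.5353, f(39/14) ≈ 1.5656, f(41/14) ≈ 1.5950, f(43/14) ≈ 1.6236, f(45/14) ≈ 1.6514, f(47/14) ≈ 1.6784.
Sum = Δx · [f(2.5) + f(37/14) + f(39/14) + ...].
Sum ≈ 1.5934.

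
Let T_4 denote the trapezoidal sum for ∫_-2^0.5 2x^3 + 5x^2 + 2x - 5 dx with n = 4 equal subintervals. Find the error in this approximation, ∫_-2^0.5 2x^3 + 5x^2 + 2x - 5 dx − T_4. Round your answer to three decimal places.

Exact integral: ∫_-2^0.5 f(x) dx ≈ -10.67708.
T_4 ≈ -10.59570.
Error ≈ -10.67708 − (-10.59570) ≈ -0.081.

-0.081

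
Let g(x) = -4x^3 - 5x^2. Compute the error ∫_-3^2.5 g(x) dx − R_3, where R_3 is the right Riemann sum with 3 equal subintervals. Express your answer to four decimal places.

Exact integral: ∫_-3^2.5 g(x) dx ≈ -29.104167.
R_3 ≈ -178.953704.
Error ≈ -29.104167 − (-178.953704) ≈ 149.8495.

149.8495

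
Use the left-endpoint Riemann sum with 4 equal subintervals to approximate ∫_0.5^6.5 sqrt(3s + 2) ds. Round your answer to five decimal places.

18.53684

Δs = (6.5 − 0.5)/4 = 1.5.
Left endpoints: 0.5, 2, 3.5, 5.
f(0.5) ≈ 1.87083, f(2) ≈ 2.82843, f(3.5) ≈ 3.53553, f(5) ≈ 4.12311.
Sum = Δs · [f(0.5) + f(2) + f(3.5) + f(5)].
Sum ≈ 18.53684.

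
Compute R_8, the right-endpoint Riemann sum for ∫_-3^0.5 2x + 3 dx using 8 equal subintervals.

3.28125

Δx = (0.5 − (-3))/8 = 0.4375.
Right endpoints: -2.5625, -2.125, -1.6875, -1.25, -0.8125, -0.375, 0.0625, 0.5.
f(-2.5625) = -2.125, f(-2.125) = -1.25, f(-1.6875) = -0.375, f(-1.25) = 0.5, f(-0.8125) = 1.375, f(-0.375) = 2.25, f(0.0625) = 3.125, f(0.5) = 4.
Sum = Δx · [f(-2.5625) + f(-2.125) + f(-1.6875) + ...].
Sum = 3.28125.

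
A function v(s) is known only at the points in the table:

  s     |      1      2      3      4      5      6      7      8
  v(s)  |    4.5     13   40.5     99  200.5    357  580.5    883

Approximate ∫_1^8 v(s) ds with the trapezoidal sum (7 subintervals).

1734.25

Δs = 1.
T_7 = (1/2)·[4.5 + 2·13 + 2·40.5 + 2·99 + 2·200.5 + 2·357 + 2·580.5 + 883] = 1734.25.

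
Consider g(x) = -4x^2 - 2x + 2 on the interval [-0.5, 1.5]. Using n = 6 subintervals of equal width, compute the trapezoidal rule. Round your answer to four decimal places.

Δx = (1.5 − (-0.5))/6 = 1/3.
g(-0.5) = 2, g(-1/6) = 20/9, g(1/6) = 14/9, g(0.5) = 0, g(5/6) = -22/9, g(7/6) = -52/9, g(1.5) = -10.
T_6 = (Δx/2)·[g(x_0) + 2g(x_1) + ... + 2g(x_{5}) + g(x_6)].
Sum ≈ -2.8148.

-2.8148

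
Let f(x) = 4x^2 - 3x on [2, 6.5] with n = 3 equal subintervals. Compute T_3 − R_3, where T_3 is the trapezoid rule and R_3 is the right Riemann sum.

T_3 = 304.875.
R_3 = 409.5.
T_3 − R_3 = -104.625.

-104.625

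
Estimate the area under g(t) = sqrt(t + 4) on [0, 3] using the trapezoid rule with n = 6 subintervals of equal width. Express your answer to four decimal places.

7.0122

Δt = (3 − 0)/6 = 0.5.
g(0) ≈ 2.0000, g(0.5) ≈ 2.1213, g(1) ≈ 2.2361, g(1.5) ≈ 2.3452, g(2) ≈ 2.4495, g(2.5) ≈ 2.5495, g(3) ≈ 2.6458.
T_6 = (Δt/2)·[g(t_0) + 2g(t_1) + ... + 2g(t_{5}) + g(t_6)].
Sum ≈ 7.0122.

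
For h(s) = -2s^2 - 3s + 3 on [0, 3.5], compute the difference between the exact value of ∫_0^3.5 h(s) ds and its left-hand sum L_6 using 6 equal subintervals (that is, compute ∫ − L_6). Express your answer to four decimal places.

-9.8113

Exact integral: ∫_0^3.5 h(s) ds ≈ -36.458333.
L_6 ≈ -26.646991.
Error ≈ -36.458333 − (-26.646991) ≈ -9.8113.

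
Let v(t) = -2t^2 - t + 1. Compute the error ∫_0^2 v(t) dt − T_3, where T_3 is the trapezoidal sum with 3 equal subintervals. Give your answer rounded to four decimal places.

0.2963

Exact integral: ∫_0^2 v(t) dt ≈ -5.333333.
T_3 ≈ -5.629630.
Error ≈ -5.333333 − (-5.629630) ≈ 0.2963.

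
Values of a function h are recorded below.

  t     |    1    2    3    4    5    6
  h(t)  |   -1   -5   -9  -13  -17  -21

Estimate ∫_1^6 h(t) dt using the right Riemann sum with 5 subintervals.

Δt = 1.
Sum = 1·[(-5) + (-9) + (-13) + (-17) + (-21)] = -65.

-65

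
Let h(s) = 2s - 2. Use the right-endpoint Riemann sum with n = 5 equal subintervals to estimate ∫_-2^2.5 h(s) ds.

-2.7

Δs = (2.5 − (-2))/5 = 0.9.
Right endpoints: -1.1, -0.2, 0.7, 1.6, 2.5.
h(-1.1) = -4.2, h(-0.2) = -2.4, h(0.7) = -0.6, h(1.6) = 1.2, h(2.5) = 3.
Sum = Δs · [h(-1.1) + h(-0.2) + h(0.7) + h(1.6) + h(2.5)].
Sum = -2.7.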